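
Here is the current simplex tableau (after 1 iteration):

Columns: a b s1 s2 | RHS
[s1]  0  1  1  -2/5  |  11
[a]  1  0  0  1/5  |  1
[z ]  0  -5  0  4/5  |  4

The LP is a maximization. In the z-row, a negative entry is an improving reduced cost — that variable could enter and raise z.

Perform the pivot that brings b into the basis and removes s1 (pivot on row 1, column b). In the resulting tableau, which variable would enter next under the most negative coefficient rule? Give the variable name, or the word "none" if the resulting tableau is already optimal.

Pivot element 1. New z-row = old z-row − (-5)·(row 1/1).
Updated z-row coefficients: a: 0, b: 0, s1: 5, s2: -6/5.
The most negative is -6/5 in column s2, so s2 would enter next.

s2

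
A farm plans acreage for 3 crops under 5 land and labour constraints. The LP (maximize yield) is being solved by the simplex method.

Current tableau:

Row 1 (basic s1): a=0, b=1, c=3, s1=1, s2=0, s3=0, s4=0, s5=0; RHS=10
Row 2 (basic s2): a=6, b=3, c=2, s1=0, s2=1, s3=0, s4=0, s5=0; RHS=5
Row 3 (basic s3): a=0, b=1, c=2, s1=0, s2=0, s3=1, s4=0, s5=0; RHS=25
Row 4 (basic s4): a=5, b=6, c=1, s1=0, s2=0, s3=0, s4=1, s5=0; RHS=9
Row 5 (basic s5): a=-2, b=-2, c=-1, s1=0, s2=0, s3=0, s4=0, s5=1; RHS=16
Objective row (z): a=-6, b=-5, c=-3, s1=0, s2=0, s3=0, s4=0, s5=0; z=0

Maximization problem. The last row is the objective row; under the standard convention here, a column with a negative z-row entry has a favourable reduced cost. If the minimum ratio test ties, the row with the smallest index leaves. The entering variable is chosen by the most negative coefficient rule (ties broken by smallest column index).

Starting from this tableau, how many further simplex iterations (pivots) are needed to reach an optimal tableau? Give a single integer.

pivot: a in, s2 out → z = 5
pivot: b in, s4 out → z = 163/21
pivot: c in, a out → z = 74/9
No improving column remains; optimal.

3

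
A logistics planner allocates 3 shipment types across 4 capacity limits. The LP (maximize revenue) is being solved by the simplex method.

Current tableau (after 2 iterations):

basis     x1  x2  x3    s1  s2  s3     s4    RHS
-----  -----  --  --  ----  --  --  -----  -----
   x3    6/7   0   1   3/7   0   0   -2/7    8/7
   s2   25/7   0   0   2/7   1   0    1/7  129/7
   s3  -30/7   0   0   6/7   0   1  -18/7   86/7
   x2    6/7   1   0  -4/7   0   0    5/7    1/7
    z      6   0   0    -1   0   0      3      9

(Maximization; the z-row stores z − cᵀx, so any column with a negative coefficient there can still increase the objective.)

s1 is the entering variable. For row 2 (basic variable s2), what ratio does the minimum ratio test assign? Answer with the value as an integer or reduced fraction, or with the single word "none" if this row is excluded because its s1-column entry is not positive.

Ratio = RHS / (s1 entry) = (129/7) / (2/7) = 129/2.

129/2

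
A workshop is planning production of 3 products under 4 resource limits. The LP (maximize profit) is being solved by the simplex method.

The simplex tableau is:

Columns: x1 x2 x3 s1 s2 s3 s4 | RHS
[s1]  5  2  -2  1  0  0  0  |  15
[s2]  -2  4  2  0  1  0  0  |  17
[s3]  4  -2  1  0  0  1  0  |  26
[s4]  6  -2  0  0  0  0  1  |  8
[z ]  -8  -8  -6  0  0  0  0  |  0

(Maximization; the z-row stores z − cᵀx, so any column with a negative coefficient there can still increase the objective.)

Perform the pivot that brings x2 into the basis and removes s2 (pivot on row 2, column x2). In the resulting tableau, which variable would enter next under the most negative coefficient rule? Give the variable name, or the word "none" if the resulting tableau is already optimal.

Pivot element 4. New z-row = old z-row − (-8)·(row 2/4).
Updated z-row coefficients: x1: -12, x2: 0, x3: -2, s1: 0, s2: 2, s3: 0, s4: 0.
The most negative is -12 in column x1, so x1 would enter next.

x1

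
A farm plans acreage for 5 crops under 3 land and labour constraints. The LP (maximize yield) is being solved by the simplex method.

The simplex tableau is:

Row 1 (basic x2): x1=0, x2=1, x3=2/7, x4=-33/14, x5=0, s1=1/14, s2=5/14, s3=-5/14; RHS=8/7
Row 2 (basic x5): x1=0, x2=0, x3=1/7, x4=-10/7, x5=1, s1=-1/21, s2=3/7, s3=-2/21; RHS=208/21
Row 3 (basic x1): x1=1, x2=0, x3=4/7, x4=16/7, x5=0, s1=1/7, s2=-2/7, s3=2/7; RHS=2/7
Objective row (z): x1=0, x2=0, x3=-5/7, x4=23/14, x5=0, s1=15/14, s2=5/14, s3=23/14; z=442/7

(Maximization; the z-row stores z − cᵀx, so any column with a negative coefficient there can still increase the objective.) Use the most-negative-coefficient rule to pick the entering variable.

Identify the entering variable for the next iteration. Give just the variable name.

Objective-row coefficients: x1: 0, x2: 0, x3: -5/7, x4: 23/14, x5: 0, s1: 15/14, s2: 5/14, s3: 23/14.
The most negative is -5/7 in column x3, so x3 enters.

x3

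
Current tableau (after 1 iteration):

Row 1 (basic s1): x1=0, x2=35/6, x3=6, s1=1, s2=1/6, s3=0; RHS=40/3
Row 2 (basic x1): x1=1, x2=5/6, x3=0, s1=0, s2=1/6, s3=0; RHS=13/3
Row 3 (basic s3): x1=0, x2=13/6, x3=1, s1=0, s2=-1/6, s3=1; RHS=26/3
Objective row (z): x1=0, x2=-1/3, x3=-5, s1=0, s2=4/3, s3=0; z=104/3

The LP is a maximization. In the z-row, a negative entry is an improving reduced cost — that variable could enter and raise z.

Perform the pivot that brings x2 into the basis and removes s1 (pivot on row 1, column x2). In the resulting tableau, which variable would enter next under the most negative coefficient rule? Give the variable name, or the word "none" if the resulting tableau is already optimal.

Pivot element 35/6. New z-row = old z-row − (-1/3)·(row 1/(35/6)).
Updated z-row coefficients: x1: 0, x2: 0, x3: -163/35, s1: 2/35, s2: 47/35, s3: 0.
The most negative is -163/35 in column x3, so x3 would enter next.

x3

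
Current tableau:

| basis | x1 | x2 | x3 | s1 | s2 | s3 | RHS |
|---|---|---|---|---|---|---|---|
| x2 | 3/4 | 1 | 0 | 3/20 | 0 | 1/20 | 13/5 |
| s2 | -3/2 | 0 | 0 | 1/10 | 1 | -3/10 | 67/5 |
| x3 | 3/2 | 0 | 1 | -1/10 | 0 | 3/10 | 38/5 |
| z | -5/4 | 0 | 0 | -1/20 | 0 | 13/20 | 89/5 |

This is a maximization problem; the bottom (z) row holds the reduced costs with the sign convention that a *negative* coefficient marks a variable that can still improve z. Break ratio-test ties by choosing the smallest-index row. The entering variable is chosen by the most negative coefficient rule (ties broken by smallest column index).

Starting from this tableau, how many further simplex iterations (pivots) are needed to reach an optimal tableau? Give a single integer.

pivot: x1 in, x2 out → z = 332/15
No improving column remains; optimal.

1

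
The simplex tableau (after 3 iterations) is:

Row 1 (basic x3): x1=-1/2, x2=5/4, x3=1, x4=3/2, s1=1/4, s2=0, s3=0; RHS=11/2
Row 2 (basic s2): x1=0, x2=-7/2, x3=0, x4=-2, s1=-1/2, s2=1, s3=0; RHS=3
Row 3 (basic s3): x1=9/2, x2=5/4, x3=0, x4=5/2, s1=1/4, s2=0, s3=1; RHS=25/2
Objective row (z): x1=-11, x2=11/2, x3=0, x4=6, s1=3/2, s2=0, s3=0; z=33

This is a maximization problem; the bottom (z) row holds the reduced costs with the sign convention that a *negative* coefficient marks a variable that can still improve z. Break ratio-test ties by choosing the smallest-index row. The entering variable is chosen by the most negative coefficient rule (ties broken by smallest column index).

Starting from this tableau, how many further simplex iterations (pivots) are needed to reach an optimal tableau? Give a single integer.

pivot: x1 in, s3 out → z = 572/9
No improving column remains; optimal.

1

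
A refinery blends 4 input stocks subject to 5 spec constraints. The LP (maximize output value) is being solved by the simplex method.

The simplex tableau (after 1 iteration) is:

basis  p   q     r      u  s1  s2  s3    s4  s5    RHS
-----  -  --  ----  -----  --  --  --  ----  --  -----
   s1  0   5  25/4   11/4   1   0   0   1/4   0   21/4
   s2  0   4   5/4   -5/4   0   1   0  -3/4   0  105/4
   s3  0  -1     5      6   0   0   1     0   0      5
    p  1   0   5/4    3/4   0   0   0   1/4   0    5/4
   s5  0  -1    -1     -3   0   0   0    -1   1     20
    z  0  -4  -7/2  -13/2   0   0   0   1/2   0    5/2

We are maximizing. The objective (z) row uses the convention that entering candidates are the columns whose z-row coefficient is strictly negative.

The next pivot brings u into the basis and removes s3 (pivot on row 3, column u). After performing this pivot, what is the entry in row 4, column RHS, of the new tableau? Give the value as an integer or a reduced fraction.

Pivot element is row 3, column u: 6.
Normalize row 3: new (row 3, RHS) = 5/6 = 5/6.
row 4 ← row 4 − (3/4)·(new row 3): 5/4 − (3/4)·(5/6) = 5/8.

5/8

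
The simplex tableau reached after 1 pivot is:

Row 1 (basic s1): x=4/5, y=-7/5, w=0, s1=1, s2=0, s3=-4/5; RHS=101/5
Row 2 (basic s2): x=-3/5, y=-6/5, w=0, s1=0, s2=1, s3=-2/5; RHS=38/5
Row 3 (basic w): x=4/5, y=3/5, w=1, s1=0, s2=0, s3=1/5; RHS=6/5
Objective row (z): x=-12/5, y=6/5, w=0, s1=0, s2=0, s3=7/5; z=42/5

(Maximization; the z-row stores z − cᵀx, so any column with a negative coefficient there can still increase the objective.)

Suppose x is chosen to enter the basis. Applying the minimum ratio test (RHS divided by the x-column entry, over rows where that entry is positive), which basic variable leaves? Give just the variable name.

w

Ratios: row 1 (s1): (101/5)/(4/5) = 101/4; row 2 (s2): entry -3/5 ≤ 0, skip; row 3 (w): (6/5)/(4/5) = 3/2.
Minimum ratio 3/2 is in the w row, so w leaves.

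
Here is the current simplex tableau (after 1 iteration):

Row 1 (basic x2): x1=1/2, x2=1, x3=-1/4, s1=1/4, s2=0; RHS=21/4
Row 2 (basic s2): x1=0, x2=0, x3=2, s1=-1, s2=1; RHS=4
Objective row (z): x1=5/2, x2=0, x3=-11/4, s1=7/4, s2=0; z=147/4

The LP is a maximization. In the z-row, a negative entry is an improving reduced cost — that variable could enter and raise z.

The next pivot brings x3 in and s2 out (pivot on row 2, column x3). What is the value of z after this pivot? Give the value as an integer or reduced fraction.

169/4

Minimum ratio for x3: 4/2 = 2.
z changes by −(z-row coeff of x3)·ratio = −(-11/4)·2 = 11/2.
New z = 147/4 + (11/2) = 169/4.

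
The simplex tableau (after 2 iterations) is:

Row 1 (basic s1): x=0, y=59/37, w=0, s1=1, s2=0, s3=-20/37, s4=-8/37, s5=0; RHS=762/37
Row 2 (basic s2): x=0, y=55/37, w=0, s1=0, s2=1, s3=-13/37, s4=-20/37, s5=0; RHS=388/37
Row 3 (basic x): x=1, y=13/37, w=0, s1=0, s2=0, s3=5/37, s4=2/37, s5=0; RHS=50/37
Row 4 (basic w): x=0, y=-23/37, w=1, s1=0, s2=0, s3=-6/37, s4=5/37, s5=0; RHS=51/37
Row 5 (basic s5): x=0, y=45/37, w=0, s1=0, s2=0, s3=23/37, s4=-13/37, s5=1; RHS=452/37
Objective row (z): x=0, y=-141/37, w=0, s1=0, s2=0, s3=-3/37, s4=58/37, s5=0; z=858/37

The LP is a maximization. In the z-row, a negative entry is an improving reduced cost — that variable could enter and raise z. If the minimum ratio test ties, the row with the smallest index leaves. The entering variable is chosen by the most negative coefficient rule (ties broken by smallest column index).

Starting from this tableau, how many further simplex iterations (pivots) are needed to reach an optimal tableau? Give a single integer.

1

pivot: y in, x out → z = 492/13
No improving column remains; optimal.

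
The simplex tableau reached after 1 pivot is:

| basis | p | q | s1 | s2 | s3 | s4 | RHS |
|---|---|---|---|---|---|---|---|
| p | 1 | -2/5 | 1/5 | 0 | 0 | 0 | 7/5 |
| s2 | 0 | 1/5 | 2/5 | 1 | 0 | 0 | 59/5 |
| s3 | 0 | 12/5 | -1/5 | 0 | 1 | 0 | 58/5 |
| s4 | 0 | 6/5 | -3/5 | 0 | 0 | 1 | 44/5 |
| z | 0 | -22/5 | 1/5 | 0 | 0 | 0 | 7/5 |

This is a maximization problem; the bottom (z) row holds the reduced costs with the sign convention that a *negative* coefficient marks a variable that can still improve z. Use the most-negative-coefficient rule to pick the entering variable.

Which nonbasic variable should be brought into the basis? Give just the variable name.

Objective-row coefficients: p: 0, q: -22/5, s1: 1/5, s2: 0, s3: 0, s4: 0.
The most negative is -22/5 in column q, so q enters.

q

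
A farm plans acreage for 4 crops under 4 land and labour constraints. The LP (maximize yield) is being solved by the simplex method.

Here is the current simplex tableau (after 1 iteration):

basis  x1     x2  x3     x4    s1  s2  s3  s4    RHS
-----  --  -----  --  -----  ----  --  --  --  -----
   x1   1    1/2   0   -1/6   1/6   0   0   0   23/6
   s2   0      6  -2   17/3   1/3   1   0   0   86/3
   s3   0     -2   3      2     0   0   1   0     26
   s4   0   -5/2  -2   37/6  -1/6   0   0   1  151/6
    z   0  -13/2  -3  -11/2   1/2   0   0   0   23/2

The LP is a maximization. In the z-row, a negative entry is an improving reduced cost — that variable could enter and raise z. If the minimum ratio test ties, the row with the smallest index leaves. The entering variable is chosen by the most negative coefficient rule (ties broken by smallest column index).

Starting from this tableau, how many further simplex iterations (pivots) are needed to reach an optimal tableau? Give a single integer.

3

pivot: x2 in, s2 out → z = 383/9
pivot: x3 in, x1 out → z = 262/3
pivot: x4 in, s3 out → z = 8488/77
No improving column remains; optimal.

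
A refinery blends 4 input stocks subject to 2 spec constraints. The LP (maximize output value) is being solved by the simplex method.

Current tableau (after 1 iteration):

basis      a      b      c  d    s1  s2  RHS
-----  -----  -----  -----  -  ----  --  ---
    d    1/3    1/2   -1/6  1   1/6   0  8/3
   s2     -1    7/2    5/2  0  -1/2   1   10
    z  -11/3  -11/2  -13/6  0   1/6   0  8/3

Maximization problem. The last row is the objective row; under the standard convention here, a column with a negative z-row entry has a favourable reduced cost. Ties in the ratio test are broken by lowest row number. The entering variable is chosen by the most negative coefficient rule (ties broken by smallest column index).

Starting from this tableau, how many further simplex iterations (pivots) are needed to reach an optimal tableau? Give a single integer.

3

pivot: b in, s2 out → z = 386/21
pivot: a in, d out → z = 32
pivot: c in, b out → z = 68
No improving column remains; optimal.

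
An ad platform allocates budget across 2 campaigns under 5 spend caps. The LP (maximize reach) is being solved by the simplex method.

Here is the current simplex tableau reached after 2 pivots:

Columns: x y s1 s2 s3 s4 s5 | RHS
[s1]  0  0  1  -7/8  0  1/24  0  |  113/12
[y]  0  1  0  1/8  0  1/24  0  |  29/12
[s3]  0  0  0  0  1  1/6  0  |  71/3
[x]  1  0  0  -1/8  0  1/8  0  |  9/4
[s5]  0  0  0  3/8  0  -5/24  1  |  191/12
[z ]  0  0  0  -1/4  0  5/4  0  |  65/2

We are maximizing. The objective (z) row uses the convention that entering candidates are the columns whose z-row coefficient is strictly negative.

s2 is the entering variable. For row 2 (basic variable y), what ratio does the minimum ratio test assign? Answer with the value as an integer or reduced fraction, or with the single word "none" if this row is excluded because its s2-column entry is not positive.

58/3

Ratio = RHS / (s2 entry) = (29/12) / (1/8) = 58/3.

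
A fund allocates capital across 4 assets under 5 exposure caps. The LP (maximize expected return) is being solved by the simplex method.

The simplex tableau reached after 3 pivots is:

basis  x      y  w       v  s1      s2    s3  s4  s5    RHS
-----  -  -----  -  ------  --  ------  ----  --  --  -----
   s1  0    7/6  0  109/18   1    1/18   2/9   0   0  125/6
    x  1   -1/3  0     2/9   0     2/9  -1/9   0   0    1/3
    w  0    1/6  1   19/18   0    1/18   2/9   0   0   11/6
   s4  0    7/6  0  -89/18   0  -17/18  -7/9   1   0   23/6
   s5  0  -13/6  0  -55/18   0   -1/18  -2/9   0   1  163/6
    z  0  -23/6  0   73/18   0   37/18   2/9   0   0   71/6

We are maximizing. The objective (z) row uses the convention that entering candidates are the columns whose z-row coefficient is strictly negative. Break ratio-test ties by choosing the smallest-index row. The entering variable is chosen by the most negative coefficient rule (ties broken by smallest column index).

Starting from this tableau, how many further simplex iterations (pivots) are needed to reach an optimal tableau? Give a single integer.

pivot: y in, s4 out → z = 171/7
pivot: v in, w out → z = 1233/37
pivot: s3 in, v out → z = 234/7
No improving column remains; optimal.

3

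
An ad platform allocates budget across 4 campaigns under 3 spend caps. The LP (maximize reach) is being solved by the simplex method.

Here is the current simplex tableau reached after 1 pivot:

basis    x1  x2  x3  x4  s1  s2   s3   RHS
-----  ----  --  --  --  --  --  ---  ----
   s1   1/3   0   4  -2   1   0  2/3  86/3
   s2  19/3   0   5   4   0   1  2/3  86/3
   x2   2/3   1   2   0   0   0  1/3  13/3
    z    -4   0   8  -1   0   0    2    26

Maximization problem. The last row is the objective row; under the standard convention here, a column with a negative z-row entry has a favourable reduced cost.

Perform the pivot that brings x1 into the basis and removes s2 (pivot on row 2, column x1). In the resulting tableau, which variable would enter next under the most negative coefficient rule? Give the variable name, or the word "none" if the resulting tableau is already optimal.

none

Pivot element 19/3. New z-row = old z-row − (-4)·(row 2/(19/3)).
Updated z-row coefficients: x1: 0, x2: 0, x3: 212/19, x4: 29/19, s1: 0, s2: 12/19, s3: 46/19.
No coefficient is strictly negative; the tableau after this pivot is optimal.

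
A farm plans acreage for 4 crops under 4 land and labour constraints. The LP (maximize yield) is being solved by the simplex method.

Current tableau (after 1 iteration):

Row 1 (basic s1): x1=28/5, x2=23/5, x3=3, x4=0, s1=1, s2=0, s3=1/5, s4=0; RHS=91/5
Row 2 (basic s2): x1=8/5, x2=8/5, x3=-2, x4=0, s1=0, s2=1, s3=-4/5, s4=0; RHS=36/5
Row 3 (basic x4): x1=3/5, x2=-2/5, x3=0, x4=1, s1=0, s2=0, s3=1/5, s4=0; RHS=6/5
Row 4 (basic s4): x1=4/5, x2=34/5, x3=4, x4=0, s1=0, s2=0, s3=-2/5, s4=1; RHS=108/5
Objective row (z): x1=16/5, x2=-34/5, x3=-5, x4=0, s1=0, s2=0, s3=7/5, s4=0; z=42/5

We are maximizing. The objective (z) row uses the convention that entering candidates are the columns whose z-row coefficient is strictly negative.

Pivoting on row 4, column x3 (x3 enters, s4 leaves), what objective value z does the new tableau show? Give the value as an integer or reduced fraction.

Minimum ratio for x3: (108/5)/4 = 27/5.
z changes by −(z-row coeff of x3)·ratio = −(-5)·(27/5) = 27.
New z = 42/5 + 27 = 177/5.

177/5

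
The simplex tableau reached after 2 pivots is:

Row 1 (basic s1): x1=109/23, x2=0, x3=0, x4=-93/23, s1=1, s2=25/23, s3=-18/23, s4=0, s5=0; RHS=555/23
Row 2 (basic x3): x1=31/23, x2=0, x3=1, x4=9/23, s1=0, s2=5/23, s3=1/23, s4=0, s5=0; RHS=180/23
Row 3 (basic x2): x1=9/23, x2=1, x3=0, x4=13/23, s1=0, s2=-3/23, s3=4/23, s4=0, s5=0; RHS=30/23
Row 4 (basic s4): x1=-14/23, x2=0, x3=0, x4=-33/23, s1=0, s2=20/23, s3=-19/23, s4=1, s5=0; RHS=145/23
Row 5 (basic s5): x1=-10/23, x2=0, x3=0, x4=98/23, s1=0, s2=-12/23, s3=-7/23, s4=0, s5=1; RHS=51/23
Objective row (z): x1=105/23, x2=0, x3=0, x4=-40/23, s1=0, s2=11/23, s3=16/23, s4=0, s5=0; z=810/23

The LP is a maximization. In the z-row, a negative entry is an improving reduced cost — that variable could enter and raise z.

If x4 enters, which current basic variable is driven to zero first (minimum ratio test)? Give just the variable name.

Ratios: row 1 (s1): entry -93/23 ≤ 0, skip; row 2 (x3): (180/23)/(9/23) = 20; row 3 (x2): (30/23)/(13/23) = 30/13; row 4 (s4): entry -33/23 ≤ 0, skip; row 5 (s5): (51/23)/(98/23) = 51/98.
Minimum ratio 51/98 is in the s5 row, so s5 leaves.

s5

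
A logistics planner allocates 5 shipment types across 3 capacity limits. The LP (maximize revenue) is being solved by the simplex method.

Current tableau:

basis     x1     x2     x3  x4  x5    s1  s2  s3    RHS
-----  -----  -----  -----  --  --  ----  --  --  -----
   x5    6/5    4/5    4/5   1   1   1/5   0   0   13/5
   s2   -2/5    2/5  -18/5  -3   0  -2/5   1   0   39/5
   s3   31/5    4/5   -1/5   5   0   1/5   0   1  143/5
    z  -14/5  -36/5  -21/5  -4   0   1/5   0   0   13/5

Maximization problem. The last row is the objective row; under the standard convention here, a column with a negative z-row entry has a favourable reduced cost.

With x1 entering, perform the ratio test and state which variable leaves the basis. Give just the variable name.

x5

Ratios: row 1 (x5): (13/5)/(6/5) = 13/6; row 2 (s2): entry -2/5 ≤ 0, skip; row 3 (s3): (143/5)/(31/5) = 143/31.
Minimum ratio 13/6 is in the x5 row, so x5 leaves.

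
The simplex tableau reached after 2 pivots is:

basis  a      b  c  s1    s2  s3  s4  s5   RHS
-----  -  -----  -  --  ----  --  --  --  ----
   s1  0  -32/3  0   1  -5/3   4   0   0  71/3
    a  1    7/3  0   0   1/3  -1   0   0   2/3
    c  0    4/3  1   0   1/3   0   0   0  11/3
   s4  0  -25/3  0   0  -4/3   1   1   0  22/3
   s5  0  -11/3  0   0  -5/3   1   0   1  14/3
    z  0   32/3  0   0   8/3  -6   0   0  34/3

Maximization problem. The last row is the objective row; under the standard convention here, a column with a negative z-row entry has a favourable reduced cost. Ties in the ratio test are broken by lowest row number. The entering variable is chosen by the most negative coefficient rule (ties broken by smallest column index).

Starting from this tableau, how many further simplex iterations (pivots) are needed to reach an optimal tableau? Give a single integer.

3

pivot: s3 in, s5 out → z = 118/3
pivot: b in, s1 out → z = 107/2
pivot: s5 in, c out → z = 123/2
No improving column remains; optimal.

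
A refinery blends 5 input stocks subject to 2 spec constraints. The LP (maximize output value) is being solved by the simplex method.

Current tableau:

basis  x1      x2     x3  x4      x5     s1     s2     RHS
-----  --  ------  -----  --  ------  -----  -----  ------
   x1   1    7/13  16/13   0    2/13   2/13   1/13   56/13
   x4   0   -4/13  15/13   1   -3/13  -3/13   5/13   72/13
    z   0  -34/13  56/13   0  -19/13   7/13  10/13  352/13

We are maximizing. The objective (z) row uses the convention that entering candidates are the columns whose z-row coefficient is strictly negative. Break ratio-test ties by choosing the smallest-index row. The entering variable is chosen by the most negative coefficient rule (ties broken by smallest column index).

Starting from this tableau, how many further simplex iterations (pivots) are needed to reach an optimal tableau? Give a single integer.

pivot: x2 in, x1 out → z = 48
pivot: x5 in, x2 out → z = 68
No improving column remains; optimal.

2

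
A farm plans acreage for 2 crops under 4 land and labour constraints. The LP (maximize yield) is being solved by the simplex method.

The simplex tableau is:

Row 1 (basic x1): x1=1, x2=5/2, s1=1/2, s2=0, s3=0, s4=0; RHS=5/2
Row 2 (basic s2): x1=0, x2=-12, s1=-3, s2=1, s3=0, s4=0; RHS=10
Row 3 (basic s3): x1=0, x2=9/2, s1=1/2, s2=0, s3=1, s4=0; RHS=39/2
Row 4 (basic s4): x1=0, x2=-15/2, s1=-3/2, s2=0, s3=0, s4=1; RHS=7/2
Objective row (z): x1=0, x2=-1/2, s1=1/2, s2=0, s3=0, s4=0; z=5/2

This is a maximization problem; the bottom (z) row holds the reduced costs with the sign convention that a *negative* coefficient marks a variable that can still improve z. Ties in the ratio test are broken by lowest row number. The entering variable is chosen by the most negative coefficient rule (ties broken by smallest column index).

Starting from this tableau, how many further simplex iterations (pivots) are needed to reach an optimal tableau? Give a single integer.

pivot: x2 in, x1 out → z = 3
No improving column remains; optimal.

1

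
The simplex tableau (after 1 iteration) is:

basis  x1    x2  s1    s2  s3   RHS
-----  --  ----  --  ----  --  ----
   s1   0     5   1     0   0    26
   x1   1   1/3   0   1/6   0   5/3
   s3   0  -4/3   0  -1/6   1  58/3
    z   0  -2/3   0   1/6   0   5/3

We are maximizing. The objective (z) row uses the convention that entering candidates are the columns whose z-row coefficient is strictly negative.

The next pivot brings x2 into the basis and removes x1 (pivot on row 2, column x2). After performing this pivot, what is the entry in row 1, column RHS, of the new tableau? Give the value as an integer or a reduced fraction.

1

Pivot element is row 2, column x2: 1/3.
Normalize row 2: new (row 2, RHS) = (5/3)/(1/3) = 5.
row 1 ← row 1 − 5·(new row 2): 26 − 5·5 = 1.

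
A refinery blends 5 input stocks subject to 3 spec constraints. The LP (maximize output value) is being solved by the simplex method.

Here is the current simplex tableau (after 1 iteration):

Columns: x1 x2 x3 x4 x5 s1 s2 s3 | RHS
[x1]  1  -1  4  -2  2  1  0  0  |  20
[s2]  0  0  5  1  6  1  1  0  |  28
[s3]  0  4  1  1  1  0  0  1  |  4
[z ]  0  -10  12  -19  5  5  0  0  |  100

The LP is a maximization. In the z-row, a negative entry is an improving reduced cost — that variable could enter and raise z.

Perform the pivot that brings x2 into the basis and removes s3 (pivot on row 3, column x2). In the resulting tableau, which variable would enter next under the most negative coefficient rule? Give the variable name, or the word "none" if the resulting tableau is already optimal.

x4

Pivot element 4. New z-row = old z-row − (-10)·(row 3/4).
Updated z-row coefficients: x1: 0, x2: 0, x3: 29/2, x4: -33/2, x5: 15/2, s1: 5, s2: 0, s3: 5/2.
The most negative is -33/2 in column x4, so x4 would enter next.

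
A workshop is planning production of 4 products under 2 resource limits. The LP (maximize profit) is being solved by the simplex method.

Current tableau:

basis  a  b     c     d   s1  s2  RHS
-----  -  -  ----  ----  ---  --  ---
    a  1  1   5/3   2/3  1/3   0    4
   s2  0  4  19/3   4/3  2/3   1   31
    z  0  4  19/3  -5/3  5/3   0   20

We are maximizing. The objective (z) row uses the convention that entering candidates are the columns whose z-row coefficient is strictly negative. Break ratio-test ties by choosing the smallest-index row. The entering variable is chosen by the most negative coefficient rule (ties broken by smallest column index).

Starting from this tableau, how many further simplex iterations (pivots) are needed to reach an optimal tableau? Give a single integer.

pivot: d in, a out → z = 30
No improving column remains; optimal.

1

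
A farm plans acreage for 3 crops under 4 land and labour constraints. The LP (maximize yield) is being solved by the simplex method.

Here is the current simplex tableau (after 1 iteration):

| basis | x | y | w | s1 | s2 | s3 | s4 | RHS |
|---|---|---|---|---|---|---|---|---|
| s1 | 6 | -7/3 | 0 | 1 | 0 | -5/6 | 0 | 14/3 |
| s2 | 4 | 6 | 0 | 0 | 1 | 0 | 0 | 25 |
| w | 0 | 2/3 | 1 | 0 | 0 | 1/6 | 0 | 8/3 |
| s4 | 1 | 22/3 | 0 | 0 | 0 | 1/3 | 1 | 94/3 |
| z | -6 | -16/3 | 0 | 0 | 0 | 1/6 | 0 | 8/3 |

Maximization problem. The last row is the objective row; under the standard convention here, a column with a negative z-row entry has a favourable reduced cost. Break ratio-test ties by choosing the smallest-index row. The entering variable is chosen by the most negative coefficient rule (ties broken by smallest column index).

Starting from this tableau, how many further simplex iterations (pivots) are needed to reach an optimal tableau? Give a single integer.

3

pivot: x in, s1 out → z = 22/3
pivot: y in, s2 out → z = 2009/68
pivot: s3 in, w out → z = 483/16
No improving column remains; optimal.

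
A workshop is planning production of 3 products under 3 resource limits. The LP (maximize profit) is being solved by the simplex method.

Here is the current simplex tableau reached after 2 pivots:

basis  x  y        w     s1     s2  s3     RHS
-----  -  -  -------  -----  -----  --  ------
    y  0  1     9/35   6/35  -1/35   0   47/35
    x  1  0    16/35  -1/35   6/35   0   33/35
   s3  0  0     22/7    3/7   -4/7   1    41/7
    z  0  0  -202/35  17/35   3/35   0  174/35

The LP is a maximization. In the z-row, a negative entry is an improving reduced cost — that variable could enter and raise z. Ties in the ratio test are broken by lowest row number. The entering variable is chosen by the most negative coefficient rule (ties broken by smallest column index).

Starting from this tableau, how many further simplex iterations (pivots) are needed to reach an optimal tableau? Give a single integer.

2

pivot: w in, s3 out → z = 173/11
pivot: s2 in, x out → z = 225/14
No improving column remains; optimal.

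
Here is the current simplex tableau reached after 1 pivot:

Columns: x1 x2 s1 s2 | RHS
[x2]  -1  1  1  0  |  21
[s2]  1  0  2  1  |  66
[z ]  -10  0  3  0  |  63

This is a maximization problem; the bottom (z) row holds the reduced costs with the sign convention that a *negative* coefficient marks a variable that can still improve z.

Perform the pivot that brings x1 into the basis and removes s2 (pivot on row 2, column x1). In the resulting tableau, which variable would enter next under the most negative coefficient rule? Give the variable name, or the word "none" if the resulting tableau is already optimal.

Pivot element 1. New z-row = old z-row − (-10)·(row 2/1).
Updated z-row coefficients: x1: 0, x2: 0, s1: 23, s2: 10.
No coefficient is strictly negative; the tableau after this pivot is optimal.

none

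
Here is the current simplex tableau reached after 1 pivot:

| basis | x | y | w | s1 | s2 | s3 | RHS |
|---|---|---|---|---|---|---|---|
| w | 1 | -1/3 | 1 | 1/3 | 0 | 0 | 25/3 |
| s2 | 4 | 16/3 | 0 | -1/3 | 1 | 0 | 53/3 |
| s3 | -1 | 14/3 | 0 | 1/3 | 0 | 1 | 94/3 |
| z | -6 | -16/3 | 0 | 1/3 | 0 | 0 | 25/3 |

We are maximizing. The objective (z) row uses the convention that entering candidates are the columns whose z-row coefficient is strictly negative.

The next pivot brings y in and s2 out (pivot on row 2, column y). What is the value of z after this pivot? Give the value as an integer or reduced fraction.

26

Minimum ratio for y: (53/3)/(16/3) = 53/16.
z changes by −(z-row coeff of y)·ratio = −(-16/3)·(53/16) = 53/3.
New z = 25/3 + (53/3) = 26.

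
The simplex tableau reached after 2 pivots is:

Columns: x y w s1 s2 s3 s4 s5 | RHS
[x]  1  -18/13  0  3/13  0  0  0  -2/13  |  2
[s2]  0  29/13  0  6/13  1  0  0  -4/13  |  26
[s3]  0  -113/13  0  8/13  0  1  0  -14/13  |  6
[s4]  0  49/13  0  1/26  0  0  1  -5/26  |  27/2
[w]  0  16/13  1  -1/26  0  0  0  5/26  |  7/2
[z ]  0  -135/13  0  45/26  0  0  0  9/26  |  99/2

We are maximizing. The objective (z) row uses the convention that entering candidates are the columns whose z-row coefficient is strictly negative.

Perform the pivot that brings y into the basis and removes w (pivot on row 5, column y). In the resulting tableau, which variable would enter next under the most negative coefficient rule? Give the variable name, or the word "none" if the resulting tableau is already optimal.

none

Pivot element 16/13. New z-row = old z-row − (-135/13)·(row 5/(16/13)).
Updated z-row coefficients: x: 0, y: 0, w: 135/16, s1: 45/32, s2: 0, s3: 0, s4: 0, s5: 63/32.
No coefficient is strictly negative; the tableau after this pivot is optimal.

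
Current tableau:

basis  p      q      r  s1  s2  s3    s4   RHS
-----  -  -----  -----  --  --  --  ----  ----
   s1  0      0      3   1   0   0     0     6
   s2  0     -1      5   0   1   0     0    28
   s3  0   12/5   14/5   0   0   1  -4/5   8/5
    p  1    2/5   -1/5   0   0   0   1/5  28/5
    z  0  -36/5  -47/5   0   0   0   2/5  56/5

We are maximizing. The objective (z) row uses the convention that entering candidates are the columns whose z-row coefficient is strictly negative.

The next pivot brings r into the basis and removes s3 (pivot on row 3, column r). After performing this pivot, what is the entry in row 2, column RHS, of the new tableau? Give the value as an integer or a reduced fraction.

176/7

Pivot element is row 3, column r: 14/5.
Normalize row 3: new (row 3, RHS) = (8/5)/(14/5) = 4/7.
row 2 ← row 2 − 5·(new row 3): 28 − 5·(4/7) = 176/7.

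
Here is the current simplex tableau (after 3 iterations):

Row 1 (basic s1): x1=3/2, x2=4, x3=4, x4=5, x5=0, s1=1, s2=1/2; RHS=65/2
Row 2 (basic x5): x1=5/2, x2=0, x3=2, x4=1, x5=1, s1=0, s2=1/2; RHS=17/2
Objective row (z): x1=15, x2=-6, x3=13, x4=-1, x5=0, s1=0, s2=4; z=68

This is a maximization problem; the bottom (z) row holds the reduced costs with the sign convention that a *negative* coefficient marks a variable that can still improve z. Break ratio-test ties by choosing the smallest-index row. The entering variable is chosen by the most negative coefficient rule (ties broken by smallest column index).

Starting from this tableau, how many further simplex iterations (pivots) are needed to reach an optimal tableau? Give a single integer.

pivot: x2 in, s1 out → z = 467/4
No improving column remains; optimal.

1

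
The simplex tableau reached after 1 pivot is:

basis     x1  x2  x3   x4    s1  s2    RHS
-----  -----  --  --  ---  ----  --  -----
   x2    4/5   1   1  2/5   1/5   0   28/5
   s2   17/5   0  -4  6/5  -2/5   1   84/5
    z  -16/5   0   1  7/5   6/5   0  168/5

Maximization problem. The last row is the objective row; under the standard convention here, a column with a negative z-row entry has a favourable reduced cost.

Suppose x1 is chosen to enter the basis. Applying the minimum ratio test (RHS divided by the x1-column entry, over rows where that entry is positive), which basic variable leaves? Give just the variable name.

Ratios: row 1 (x2): (28/5)/(4/5) = 7; row 2 (s2): (84/5)/(17/5) = 84/17.
Minimum ratio 84/17 is in the s2 row, so s2 leaves.

s2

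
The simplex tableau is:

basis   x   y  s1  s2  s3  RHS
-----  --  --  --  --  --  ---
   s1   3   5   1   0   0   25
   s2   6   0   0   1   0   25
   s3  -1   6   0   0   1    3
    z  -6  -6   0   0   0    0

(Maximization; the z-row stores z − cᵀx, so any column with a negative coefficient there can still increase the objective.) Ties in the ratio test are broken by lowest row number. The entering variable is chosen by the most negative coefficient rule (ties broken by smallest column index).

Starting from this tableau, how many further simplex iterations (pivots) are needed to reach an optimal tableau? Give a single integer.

pivot: x in, s2 out → z = 25
pivot: y in, s3 out → z = 193/6
No improving column remains; optimal.

2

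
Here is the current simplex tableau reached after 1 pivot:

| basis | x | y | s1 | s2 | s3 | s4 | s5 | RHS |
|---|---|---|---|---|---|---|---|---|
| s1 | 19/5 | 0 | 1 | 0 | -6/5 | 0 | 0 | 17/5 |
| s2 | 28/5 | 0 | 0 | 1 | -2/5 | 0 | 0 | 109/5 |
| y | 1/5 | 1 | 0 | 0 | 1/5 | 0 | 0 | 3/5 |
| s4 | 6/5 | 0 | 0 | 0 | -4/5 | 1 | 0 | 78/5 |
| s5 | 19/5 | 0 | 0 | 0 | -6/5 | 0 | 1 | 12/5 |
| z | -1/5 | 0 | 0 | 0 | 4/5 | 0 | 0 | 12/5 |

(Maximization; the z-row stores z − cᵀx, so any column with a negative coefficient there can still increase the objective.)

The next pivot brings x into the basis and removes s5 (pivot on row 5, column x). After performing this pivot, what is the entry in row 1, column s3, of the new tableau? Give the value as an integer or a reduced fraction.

Pivot element is row 5, column x: 19/5.
Normalize row 5: new (row 5, s3) = (-6/5)/(19/5) = -6/19.
row 1 ← row 1 − (19/5)·(new row 5): -6/5 − (19/5)·(-6/19) = 0.

0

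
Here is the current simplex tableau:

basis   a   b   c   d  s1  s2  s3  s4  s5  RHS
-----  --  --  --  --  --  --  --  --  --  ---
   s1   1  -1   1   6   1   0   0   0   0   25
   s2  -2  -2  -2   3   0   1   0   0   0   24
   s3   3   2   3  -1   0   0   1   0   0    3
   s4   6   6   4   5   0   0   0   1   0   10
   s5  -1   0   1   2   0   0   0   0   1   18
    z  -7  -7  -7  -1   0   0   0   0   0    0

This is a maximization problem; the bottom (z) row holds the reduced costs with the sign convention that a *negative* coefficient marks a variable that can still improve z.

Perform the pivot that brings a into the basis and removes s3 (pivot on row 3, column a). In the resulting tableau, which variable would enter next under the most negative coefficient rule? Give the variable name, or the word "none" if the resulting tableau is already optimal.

Pivot element 3. New z-row = old z-row − (-7)·(row 3/3).
Updated z-row coefficients: a: 0, b: -7/3, c: 0, d: -10/3, s1: 0, s2: 0, s3: 7/3, s4: 0, s5: 0.
The most negative is -10/3 in column d, so d would enter next.

d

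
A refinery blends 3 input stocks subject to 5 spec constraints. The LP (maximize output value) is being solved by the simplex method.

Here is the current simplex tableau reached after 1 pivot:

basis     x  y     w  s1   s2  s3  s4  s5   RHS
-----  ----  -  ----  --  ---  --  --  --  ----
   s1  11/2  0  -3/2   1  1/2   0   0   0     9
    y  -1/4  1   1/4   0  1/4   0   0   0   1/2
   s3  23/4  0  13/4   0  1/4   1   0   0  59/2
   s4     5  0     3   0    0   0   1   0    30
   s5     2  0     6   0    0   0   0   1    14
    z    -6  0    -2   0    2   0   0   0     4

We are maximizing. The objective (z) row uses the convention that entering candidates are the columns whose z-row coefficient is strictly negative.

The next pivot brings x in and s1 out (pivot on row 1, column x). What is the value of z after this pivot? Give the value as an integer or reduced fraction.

152/11

Minimum ratio for x: 9/(11/2) = 18/11.
z changes by −(z-row coeff of x)·ratio = −(-6)·(18/11) = 108/11.
New z = 4 + (108/11) = 152/11.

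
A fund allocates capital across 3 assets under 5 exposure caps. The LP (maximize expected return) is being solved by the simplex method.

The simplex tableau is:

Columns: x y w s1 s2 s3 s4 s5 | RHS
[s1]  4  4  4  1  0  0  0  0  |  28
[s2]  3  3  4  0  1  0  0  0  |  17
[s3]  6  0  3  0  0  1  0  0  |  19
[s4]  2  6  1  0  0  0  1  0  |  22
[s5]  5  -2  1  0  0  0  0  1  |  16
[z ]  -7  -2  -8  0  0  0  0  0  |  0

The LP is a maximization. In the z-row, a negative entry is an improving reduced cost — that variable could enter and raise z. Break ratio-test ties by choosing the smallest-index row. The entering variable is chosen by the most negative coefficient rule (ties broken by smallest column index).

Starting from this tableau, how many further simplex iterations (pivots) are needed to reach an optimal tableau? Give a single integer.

2

pivot: w in, s2 out → z = 34
pivot: x in, s3 out → z = 107/3
No improving column remains; optimal.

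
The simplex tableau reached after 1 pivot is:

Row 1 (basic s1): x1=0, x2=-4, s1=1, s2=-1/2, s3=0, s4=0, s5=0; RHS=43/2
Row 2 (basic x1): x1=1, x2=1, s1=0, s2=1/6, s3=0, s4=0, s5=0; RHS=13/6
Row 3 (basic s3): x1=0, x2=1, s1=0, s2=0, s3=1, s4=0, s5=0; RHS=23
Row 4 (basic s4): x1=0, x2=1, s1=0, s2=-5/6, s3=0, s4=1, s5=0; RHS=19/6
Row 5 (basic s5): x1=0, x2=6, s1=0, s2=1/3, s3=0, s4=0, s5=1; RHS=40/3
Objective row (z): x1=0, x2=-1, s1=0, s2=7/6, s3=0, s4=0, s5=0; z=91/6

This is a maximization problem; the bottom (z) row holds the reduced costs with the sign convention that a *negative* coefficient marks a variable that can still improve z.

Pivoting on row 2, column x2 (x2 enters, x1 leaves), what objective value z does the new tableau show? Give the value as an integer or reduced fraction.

52/3

Minimum ratio for x2: (13/6)/1 = 13/6.
z changes by −(z-row coeff of x2)·ratio = −(-1)·(13/6) = 13/6.
New z = 91/6 + (13/6) = 52/3.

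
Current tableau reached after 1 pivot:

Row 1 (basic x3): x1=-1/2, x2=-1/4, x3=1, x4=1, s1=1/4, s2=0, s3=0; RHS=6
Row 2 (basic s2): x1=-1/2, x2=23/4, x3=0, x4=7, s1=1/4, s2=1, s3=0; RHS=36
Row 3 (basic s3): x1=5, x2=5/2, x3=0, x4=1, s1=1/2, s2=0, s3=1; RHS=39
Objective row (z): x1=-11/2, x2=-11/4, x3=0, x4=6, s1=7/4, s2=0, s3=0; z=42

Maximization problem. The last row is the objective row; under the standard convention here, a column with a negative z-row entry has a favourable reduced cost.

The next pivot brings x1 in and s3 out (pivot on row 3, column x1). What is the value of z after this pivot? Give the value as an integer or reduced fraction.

Minimum ratio for x1: 39/5 = 39/5.
z changes by −(z-row coeff of x1)·ratio = −(-11/2)·(39/5) = 429/10.
New z = 42 + (429/10) = 849/10.

849/10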